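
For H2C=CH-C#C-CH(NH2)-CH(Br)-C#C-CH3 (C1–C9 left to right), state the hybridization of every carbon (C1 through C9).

C1: 3 σ bonds, plus one π bond; 3 regions of electron density → sp2.
C2 (3 σ bonds, plus one π bond) has steric number 3: sp2.
C3 carries 2 σ bonds, plus two π bonds, giving a steric number of 2, so it is sp.
C4 is sp: 2 σ bonds, plus two π bonds, 2 electron-density regions.
C5: 4 σ bonds — 4 electron domains, sp3.
C6 is sp3: 4 σ bonds, 4 electron-density regions.
C7 is sp: 2 σ bonds, plus two π bonds, 2 electron-density regions.
C8 — 2 σ bonds, plus two π bonds. Steric number 2, so sp.
C9 — 4 σ bonds. Steric number 4, so sp3.

C1 sp2, C2 sp2, C3 sp, C4 sp, C5 sp3, C6 sp3, C7 sp, C8 sp, C9 sp3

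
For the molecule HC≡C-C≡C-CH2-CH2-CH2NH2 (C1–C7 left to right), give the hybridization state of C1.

C1 — 2 σ bonds, plus two π bonds. Steric number 2, so sp.

sp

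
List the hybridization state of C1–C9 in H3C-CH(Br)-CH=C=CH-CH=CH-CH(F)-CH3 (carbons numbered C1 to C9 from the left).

C1 carries 4 σ bonds, giving a steric number of 4, so it is sp3.
C2 carries 4 σ bonds, giving a steric number of 4, so it is sp3.
C3 — 3 σ bonds, plus one π bond. Steric number 3, so sp2.
C4: 2 σ bonds, plus two π bonds — 2 electron domains, sp.
C5 (3 σ bonds, plus one π bond) has steric number 3: sp2.
C6 has 3 σ bonds, plus one π bond: steric number 3 → sp2.
C7 is sp2: 3 σ bonds, plus one π bond, 3 electron-density regions.
C8 — 4 σ bonds. Steric number 4, so sp3.
C9 — 4 σ bonds. Steric number 4, so sp3.

C1 sp3, C2 sp3, C3 sp2, C4 sp, C5 sp2, C6 sp2, C7 sp2, C8 sp3, C9 sp3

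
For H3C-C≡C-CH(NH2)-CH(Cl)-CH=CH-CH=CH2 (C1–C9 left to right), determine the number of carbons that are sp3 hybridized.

C1: sp3 ✓
C2: sp
C3: sp
C4: sp3 ✓
C5: sp3 ✓
C6: sp2
C7: sp2
C8: sp2
C9: sp2
C1, C4, C5 → 3 sp3 carbons.

3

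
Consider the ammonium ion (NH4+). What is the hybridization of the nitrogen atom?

sp^3

Four σ bonds, no lone pair → sp3, tetrahedral.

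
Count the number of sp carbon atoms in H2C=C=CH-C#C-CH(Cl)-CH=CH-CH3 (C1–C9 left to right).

3

C1: sp2
C2: sp ✓
C3: sp2
C4: sp ✓
C5: sp ✓
C6: sp3
C7: sp2
C8: sp2
C9: sp3
C2, C4, C5 → 3 sp carbons.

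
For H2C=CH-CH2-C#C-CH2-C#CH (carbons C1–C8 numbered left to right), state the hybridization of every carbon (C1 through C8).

C1 sp2, C2 sp2, C3 sp3, C4 sp, C5 sp, C6 sp3, C7 sp, C8 sp

C1 is sp2: 3 σ bonds, plus one π bond, 3 electron-density regions.
C2: 3 σ bonds, plus one π bond; 3 regions of electron density → sp2.
C3 carries 4 σ bonds, giving a steric number of 4, so it is sp3.
C4 has 2 σ bonds, plus two π bonds: steric number 2 → sp.
C5 — 2 σ bonds, plus two π bonds. Steric number 2, so sp.
C6: 4 σ bonds — 4 electron domains, sp3.
C7 has 2 σ bonds, plus two π bonds: steric number 2 → sp.
C8 is sp: 2 σ bonds, plus two π bonds, 2 electron-density regions.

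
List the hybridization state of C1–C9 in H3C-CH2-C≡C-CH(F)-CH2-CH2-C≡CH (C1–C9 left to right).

C1 sp3, C2 sp3, C3 sp, C4 sp, C5 sp3, C6 sp3, C7 sp3, C8 sp, C9 sp

C1 (4 σ bonds) has steric number 4: sp3.
C2 — 4 σ bonds. Steric number 4, so sp3.
C3 — 2 σ bonds, plus two π bonds. Steric number 2, so sp.
C4 — 2 σ bonds, plus two π bonds. Steric number 2, so sp.
C5: 4 σ bonds — 4 electron domains, sp3.
C6 has 4 σ bonds: steric number 4 → sp3.
C7 has 4 σ bonds: steric number 4 → sp3.
C8 — 2 σ bonds, plus two π bonds. Steric number 2, so sp.
C9 has 2 σ bonds, plus two π bonds: steric number 2 → sp.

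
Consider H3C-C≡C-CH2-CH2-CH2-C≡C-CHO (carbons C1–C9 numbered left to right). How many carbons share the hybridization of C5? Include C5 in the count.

4

C5 is sp3 (only σ bonds).
C1: sp3 ✓
C2: sp
C3: sp
C4: sp3 ✓
C5: sp3 ✓
C6: sp3 ✓
C7: sp
C8: sp
C9: sp2
4 carbons are sp3.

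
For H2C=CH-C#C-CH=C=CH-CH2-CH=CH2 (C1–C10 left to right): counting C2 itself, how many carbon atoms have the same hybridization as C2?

C2 is sp2 (one π bond).
C1: sp2 ✓
C2: sp2 ✓
C3: sp
C4: sp
C5: sp2 ✓
C6: sp
C7: sp2 ✓
C8: sp3
C9: sp2 ✓
C10: sp2 ✓
6 carbons are sp2.

6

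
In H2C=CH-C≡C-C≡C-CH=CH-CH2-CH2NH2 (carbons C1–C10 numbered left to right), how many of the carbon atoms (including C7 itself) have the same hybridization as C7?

4

C7 is sp2 (one π bond).
C1: sp2 ✓
C2: sp2 ✓
C3: sp
C4: sp
C5: sp
C6: sp
C7: sp2 ✓
C8: sp2 ✓
C9: sp3
C10: sp3
4 carbons are sp2.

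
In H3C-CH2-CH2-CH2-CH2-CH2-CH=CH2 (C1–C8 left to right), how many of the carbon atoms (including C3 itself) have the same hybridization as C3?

C3 is sp3 (only σ bonds).
C1: sp3 ✓
C2: sp3 ✓
C3: sp3 ✓
C4: sp3 ✓
C5: sp3 ✓
C6: sp3 ✓
C7: sp2
C8: sp2
6 carbons are sp3.

6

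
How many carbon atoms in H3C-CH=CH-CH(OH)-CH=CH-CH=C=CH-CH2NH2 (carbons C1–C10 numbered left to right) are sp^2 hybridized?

C1: sp3
C2: sp2 ✓
C3: sp2 ✓
C4: sp3
C5: sp2 ✓
C6: sp2 ✓
C7: sp2 ✓
C8: sp
C9: sp2 ✓
C10: sp3
C2, C3, C5, C6, C7, C9 → 6 sp2 carbons.

6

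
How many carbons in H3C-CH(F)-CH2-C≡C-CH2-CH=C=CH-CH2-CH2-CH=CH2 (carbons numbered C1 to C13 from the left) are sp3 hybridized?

C1: sp3 ✓
C2: sp3 ✓
C3: sp3 ✓
C4: sp
C5: sp
C6: sp3 ✓
C7: sp2
C8: sp
C9: sp2
C10: sp3 ✓
C11: sp3 ✓
C12: sp2
C13: sp2
C1, C2, C3, C6, C10, C11 → 6 sp3 carbons.

6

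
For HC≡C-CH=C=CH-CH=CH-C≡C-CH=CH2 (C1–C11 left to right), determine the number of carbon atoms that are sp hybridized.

5

C1: sp ✓
C2: sp ✓
C3: sp2
C4: sp ✓
C5: sp2
C6: sp2
C7: sp2
C8: sp ✓
C9: sp ✓
C10: sp2
C11: sp2
C1, C2, C4, C8, C9 → 5 sp carbons.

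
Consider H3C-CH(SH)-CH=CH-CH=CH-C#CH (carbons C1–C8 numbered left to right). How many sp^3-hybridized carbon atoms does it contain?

2

C1: sp3 ✓
C2: sp3 ✓
C3: sp2
C4: sp2
C5: sp2
C6: sp2
C7: sp
C8: sp
C1, C2 → 2 sp3 carbons.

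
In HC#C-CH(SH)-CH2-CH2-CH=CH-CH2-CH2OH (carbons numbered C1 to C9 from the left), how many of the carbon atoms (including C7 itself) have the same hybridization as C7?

C7 is sp2 (one π bond).
C1: sp
C2: sp
C3: sp3
C4: sp3
C5: sp3
C6: sp2 ✓
C7: sp2 ✓
C8: sp3
C9: sp3
2 carbons are sp2.

2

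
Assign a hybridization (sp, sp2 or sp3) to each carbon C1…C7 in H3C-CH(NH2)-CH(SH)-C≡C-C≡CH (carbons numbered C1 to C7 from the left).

C1 has 4 σ bonds: steric number 4 → sp3.
C2 (4 σ bonds) has steric number 4: sp3.
C3 carries 4 σ bonds, giving a steric number of 4, so it is sp3.
C4 has 2 σ bonds, plus two π bonds: steric number 2 → sp.
C5: 2 σ bonds, plus two π bonds — 2 electron domains, sp.
C6 (2 σ bonds, plus two π bonds) has steric number 2: sp.
C7 — 2 σ bonds, plus two π bonds. Steric number 2, so sp.

C1 sp3, C2 sp3, C3 sp3, C4 sp, C5 sp, C6 sp, C7 sp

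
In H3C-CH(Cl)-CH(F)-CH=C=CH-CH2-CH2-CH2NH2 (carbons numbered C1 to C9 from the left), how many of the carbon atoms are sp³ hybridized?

C1: sp3 ✓
C2: sp3 ✓
C3: sp3 ✓
C4: sp2
C5: sp
C6: sp2
C7: sp3 ✓
C8: sp3 ✓
C9: sp3 ✓
C1, C2, C3, C7, C8, C9 → 6 sp3 carbons.

6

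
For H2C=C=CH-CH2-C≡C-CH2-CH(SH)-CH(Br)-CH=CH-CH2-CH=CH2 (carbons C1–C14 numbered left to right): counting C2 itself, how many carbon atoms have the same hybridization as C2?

3

C2 is sp (two π bonds).
C1: sp2
C2: sp ✓
C3: sp2
C4: sp3
C5: sp ✓
C6: sp ✓
C7: sp3
C8: sp3
C9: sp3
C10: sp2
C11: sp2
C12: sp3
C13: sp2
C14: sp2
3 carbons are sp.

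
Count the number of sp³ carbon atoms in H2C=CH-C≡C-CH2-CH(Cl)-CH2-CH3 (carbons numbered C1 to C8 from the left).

4

C1: sp2
C2: sp2
C3: sp
C4: sp
C5: sp3 ✓
C6: sp3 ✓
C7: sp3 ✓
C8: sp3 ✓
C5, C6, C7, C8 → 4 sp3 carbons.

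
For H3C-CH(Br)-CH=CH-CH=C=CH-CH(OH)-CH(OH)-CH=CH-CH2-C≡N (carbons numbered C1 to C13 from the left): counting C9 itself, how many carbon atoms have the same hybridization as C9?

C9 is sp3 (only σ bonds).
C1: sp3 ✓
C2: sp3 ✓
C3: sp2
C4: sp2
C5: sp2
C6: sp
C7: sp2
C8: sp3 ✓
C9: sp3 ✓
C10: sp2
C11: sp2
C12: sp3 ✓
C13: sp
5 carbons are sp3.

5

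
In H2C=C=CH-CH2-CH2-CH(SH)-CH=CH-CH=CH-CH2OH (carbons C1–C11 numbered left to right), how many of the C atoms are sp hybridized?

1

C1: sp2
C2: sp ✓
C3: sp2
C4: sp3
C5: sp3
C6: sp3
C7: sp2
C8: sp2
C9: sp2
C10: sp2
C11: sp3
C2 → 1 sp carbon.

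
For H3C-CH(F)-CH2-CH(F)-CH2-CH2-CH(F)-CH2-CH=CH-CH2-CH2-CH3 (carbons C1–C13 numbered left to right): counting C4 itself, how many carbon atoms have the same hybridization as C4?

11

C4 is sp3 (only σ bonds).
C1: sp3 ✓
C2: sp3 ✓
C3: sp3 ✓
C4: sp3 ✓
C5: sp3 ✓
C6: sp3 ✓
C7: sp3 ✓
C8: sp3 ✓
C9: sp2
C10: sp2
C11: sp3 ✓
C12: sp3 ✓
C13: sp3 ✓
11 carbons are sp3.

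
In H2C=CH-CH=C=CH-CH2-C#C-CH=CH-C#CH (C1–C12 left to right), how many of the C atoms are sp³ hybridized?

1

C1: sp2
C2: sp2
C3: sp2
C4: sp
C5: sp2
C6: sp3 ✓
C7: sp
C8: sp
C9: sp2
C10: sp2
C11: sp
C12: sp
C6 → 1 sp3 carbon.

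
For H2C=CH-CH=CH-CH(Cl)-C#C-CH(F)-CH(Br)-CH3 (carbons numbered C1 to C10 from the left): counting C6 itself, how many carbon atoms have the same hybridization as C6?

C6 is sp (two π bonds).
C1: sp2
C2: sp2
C3: sp2
C4: sp2
C5: sp3
C6: sp ✓
C7: sp ✓
C8: sp3
C9: sp3
C10: sp3
2 carbons are sp.

2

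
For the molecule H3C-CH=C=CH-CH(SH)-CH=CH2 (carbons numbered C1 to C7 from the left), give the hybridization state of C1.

C1 carries 4 σ bonds, giving a steric number of 4, so it is sp3.

sp^3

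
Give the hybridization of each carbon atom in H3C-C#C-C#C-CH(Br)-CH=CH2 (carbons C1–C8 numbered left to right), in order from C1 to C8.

C1 sp3, C2 sp, C3 sp, C4 sp, C5 sp, C6 sp3, C7 sp2, C8 sp2

C1: 4 σ bonds — 4 electron domains, sp3.
C2 — 2 σ bonds, plus two π bonds. Steric number 2, so sp.
C3 — 2 σ bonds, plus two π bonds. Steric number 2, so sp.
C4 is sp: 2 σ bonds, plus two π bonds, 2 electron-density regions.
C5 is sp: 2 σ bonds, plus two π bonds, 2 electron-density regions.
C6: 4 σ bonds — 4 electron domains, sp3.
C7 — 3 σ bonds, plus one π bond. Steric number 3, so sp2.
C8 has 3 σ bonds, plus one π bond: steric number 3 → sp2.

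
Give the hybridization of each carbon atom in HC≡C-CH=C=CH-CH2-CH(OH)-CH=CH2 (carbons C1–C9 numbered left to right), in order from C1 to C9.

C1 sp, C2 sp, C3 sp2, C4 sp, C5 sp2, C6 sp3, C7 sp3, C8 sp2, C9 sp2

C1 (2 σ bonds, plus two π bonds) has steric number 2: sp.
C2 has 2 σ bonds, plus two π bonds: steric number 2 → sp.
C3: 3 σ bonds, plus one π bond — 3 electron domains, sp2.
C4: 2 σ bonds, plus two π bonds; 2 regions of electron density → sp.
C5 — 3 σ bonds, plus one π bond. Steric number 3, so sp2.
C6: 4 σ bonds; 4 regions of electron density → sp3.
C7 (4 σ bonds) has steric number 4: sp3.
C8 — 3 σ bonds, plus one π bond. Steric number 3, so sp2.
C9 — 3 σ bonds, plus one π bond. Steric number 3, so sp2.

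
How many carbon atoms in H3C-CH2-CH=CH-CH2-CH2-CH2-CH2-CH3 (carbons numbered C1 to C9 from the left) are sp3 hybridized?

C1: sp3 ✓
C2: sp3 ✓
C3: sp2
C4: sp2
C5: sp3 ✓
C6: sp3 ✓
C7: sp3 ✓
C8: sp3 ✓
C9: sp3 ✓
C1, C2, C5, C6, C7, C8, C9 → 7 sp3 carbons.

7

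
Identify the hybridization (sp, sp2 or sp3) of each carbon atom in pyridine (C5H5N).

sp^2

Each carbon atom (3 σ bonds, plus one π bond) has steric number 3: sp2.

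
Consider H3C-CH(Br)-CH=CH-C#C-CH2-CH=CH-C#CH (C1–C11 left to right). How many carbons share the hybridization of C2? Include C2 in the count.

3

C2 is sp3 (only σ bonds).
C1: sp3 ✓
C2: sp3 ✓
C3: sp2
C4: sp2
C5: sp
C6: sp
C7: sp3 ✓
C8: sp2
C9: sp2
C10: sp
C11: sp
3 carbons are sp3.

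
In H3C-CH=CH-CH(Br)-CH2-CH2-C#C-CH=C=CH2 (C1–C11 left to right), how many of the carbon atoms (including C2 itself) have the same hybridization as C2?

C2 is sp2 (one π bond).
C1: sp3
C2: sp2 ✓
C3: sp2 ✓
C4: sp3
C5: sp3
C6: sp3
C7: sp
C8: sp
C9: sp2 ✓
C10: sp
C11: sp2 ✓
4 carbons are sp2.

4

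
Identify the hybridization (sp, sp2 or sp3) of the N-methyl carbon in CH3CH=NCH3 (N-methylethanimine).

The N-methyl carbon (4 σ bonds) has steric number 4: sp3.

sp³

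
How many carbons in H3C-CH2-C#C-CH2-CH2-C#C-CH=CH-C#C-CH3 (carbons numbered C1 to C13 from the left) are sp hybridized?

6

C1: sp3
C2: sp3
C3: sp ✓
C4: sp ✓
C5: sp3
C6: sp3
C7: sp ✓
C8: sp ✓
C9: sp2
C10: sp2
C11: sp ✓
C12: sp ✓
C13: sp3
C3, C4, C7, C8, C11, C12 → 6 sp carbons.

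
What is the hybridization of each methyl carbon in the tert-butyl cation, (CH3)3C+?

sp3

Each methyl carbon: 4 σ bonds; 4 regions of electron density → sp3.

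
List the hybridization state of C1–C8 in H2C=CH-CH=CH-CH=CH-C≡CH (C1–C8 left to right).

C1 sp2, C2 sp2, C3 sp2, C4 sp2, C5 sp2, C6 sp2, C7 sp, C8 sp

C1 (3 σ bonds, plus one π bond) has steric number 3: sp2.
C2 (3 σ bonds, plus one π bond) has steric number 3: sp2.
C3 has 3 σ bonds, plus one π bond: steric number 3 → sp2.
C4 carries 3 σ bonds, plus one π bond, giving a steric number of 3, so it is sp2.
C5: 3 σ bonds, plus one π bond — 3 electron domains, sp2.
C6: 3 σ bonds, plus one π bond; 3 regions of electron density → sp2.
C7 is sp: 2 σ bonds, plus two π bonds, 2 electron-density regions.
C8 — 2 σ bonds, plus two π bonds. Steric number 2, so sp.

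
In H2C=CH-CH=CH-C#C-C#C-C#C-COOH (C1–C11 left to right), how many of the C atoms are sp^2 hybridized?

5

C1: sp2 ✓
C2: sp2 ✓
C3: sp2 ✓
C4: sp2 ✓
C5: sp
C6: sp
C7: sp
C8: sp
C9: sp
C10: sp
C11: sp2 ✓
C1, C2, C3, C4, C11 → 5 sp2 carbons.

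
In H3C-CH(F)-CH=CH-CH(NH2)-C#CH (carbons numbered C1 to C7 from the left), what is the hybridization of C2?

C2: 4 σ bonds — 4 electron domains, sp3.

sp^3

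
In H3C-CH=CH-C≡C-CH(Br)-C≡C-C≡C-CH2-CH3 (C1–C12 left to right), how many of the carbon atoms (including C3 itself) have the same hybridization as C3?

2

C3 is sp2 (one π bond).
C1: sp3
C2: sp2 ✓
C3: sp2 ✓
C4: sp
C5: sp
C6: sp3
C7: sp
C8: sp
C9: sp
C10: sp
C11: sp3
C12: sp3
2 carbons are sp2.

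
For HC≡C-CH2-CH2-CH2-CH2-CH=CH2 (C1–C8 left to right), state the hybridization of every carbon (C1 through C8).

C1 (2 σ bonds, plus two π bonds) has steric number 2: sp.
C2 — 2 σ bonds, plus two π bonds. Steric number 2, so sp.
C3: 4 σ bonds; 4 regions of electron density → sp3.
C4 carries 4 σ bonds, giving a steric number of 4, so it is sp3.
C5: 4 σ bonds — 4 electron domains, sp3.
C6: 4 σ bonds; 4 regions of electron density → sp3.
C7 carries 3 σ bonds, plus one π bond, giving a steric number of 3, so it is sp2.
C8 has 3 σ bonds, plus one π bond: steric number 3 → sp2.

C1 sp, C2 sp, C3 sp3, C4 sp3, C5 sp3, C6 sp3, C7 sp2, C8 sp2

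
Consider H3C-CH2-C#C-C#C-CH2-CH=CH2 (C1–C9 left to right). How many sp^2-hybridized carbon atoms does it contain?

C1: sp3
C2: sp3
C3: sp
C4: sp
C5: sp
C6: sp
C7: sp3
C8: sp2 ✓
C9: sp2 ✓
C8, C9 → 2 sp2 carbons.

2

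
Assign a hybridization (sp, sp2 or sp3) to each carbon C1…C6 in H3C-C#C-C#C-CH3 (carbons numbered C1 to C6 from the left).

C1 sp3, C2 sp, C3 sp, C4 sp, C5 sp, C6 sp3

C1 is sp3: 4 σ bonds, 4 electron-density regions.
C2 — 2 σ bonds, plus two π bonds. Steric number 2, so sp.
C3 has 2 σ bonds, plus two π bonds: steric number 2 → sp.
C4: 2 σ bonds, plus two π bonds — 2 electron domains, sp.
C5 (2 σ bonds, plus two π bonds) has steric number 2: sp.
C6 — 4 σ bonds. Steric number 4, so sp3.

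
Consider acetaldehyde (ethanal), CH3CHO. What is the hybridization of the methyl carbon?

The methyl carbon (4 σ bonds) has steric number 4: sp3.

sp^3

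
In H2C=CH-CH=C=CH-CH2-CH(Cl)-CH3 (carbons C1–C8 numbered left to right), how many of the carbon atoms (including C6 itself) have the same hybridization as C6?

C6 is sp3 (only σ bonds).
C1: sp2
C2: sp2
C3: sp2
C4: sp
C5: sp2
C6: sp3 ✓
C7: sp3 ✓
C8: sp3 ✓
3 carbons are sp3.

3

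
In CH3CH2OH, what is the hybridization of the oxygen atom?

sp³

The oxygen atom (2 σ bonds and 2 lone pairs) has steric number 4: sp3.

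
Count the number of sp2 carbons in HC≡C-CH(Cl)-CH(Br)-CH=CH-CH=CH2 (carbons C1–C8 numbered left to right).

C1: sp
C2: sp
C3: sp3
C4: sp3
C5: sp2 ✓
C6: sp2 ✓
C7: sp2 ✓
C8: sp2 ✓
C5, C6, C7, C8 → 4 sp2 carbons.

4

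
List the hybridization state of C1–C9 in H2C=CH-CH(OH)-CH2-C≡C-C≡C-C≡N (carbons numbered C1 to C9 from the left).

C1: 3 σ bonds, plus one π bond; 3 regions of electron density → sp2.
C2 carries 3 σ bonds, plus one π bond, giving a steric number of 3, so it is sp2.
C3: 4 σ bonds — 4 electron domains, sp3.
C4 (4 σ bonds) has steric number 4: sp3.
C5 — 2 σ bonds, plus two π bonds. Steric number 2, so sp.
C6: 2 σ bonds, plus two π bonds; 2 regions of electron density → sp.
C7 carries 2 σ bonds, plus two π bonds, giving a steric number of 2, so it is sp.
C8: 2 σ bonds, plus two π bonds; 2 regions of electron density → sp.
C9: 2 σ bonds, plus two π bonds; 2 regions of electron density → sp.

C1 sp2, C2 sp2, C3 sp3, C4 sp3, C5 sp, C6 sp, C7 sp, C8 sp, C9 sp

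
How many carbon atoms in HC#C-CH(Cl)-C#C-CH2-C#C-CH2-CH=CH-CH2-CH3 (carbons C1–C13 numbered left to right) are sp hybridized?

C1: sp ✓
C2: sp ✓
C3: sp3
C4: sp ✓
C5: sp ✓
C6: sp3
C7: sp ✓
C8: sp ✓
C9: sp3
C10: sp2
C11: sp2
C12: sp3
C13: sp3
C1, C2, C4, C5, C7, C8 → 6 sp carbons.

6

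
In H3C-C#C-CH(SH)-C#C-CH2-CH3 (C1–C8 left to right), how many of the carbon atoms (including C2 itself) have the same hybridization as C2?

4

C2 is sp (two π bonds).
C1: sp3
C2: sp ✓
C3: sp ✓
C4: sp3
C5: sp ✓
C6: sp ✓
C7: sp3
C8: sp3
4 carbons are sp.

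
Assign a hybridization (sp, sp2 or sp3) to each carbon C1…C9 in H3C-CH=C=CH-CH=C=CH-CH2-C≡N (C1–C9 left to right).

C1 sp3, C2 sp2, C3 sp, C4 sp2, C5 sp2, C6 sp, C7 sp2, C8 sp3, C9 sp

C1 has 4 σ bonds: steric number 4 → sp3.
C2 — 3 σ bonds, plus one π bond. Steric number 3, so sp2.
C3 (2 σ bonds, plus two π bonds) has steric number 2: sp.
C4: 3 σ bonds, plus one π bond — 3 electron domains, sp2.
C5: 3 σ bonds, plus one π bond; 3 regions of electron density → sp2.
C6: 2 σ bonds, plus two π bonds — 2 electron domains, sp.
C7: 3 σ bonds, plus one π bond; 3 regions of electron density → sp2.
C8 is sp3: 4 σ bonds, 4 electron-density regions.
C9 has 2 σ bonds, plus two π bonds: steric number 2 → sp.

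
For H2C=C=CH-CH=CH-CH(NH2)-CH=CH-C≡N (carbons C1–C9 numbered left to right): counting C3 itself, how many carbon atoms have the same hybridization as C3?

6

C3 is sp2 (one π bond).
C1: sp2 ✓
C2: sp
C3: sp2 ✓
C4: sp2 ✓
C5: sp2 ✓
C6: sp3
C7: sp2 ✓
C8: sp2 ✓
C9: sp
6 carbons are sp2.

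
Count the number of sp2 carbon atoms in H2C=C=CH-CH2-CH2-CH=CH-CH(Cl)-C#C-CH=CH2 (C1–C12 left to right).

C1: sp2 ✓
C2: sp
C3: sp2 ✓
C4: sp3
C5: sp3
C6: sp2 ✓
C7: sp2 ✓
C8: sp3
C9: sp
C10: sp
C11: sp2 ✓
C12: sp2 ✓
C1, C3, C6, C7, C11, C12 → 6 sp2 carbons.

6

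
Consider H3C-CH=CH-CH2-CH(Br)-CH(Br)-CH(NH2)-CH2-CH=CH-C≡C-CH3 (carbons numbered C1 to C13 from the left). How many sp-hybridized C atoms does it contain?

C1: sp3
C2: sp2
C3: sp2
C4: sp3
C5: sp3
C6: sp3
C7: sp3
C8: sp3
C9: sp2
C10: sp2
C11: sp ✓
C12: sp ✓
C13: sp3
C11, C12 → 2 sp carbons.

2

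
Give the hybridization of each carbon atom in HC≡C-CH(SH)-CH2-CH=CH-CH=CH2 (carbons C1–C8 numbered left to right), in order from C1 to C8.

C1 has 2 σ bonds, plus two π bonds: steric number 2 → sp.
C2 carries 2 σ bonds, plus two π bonds, giving a steric number of 2, so it is sp.
C3 is sp3: 4 σ bonds, 4 electron-density regions.
C4: 4 σ bonds — 4 electron domains, sp3.
C5 is sp2: 3 σ bonds, plus one π bond, 3 electron-density regions.
C6 has 3 σ bonds, plus one π bond: steric number 3 → sp2.
C7 is sp2: 3 σ bonds, plus one π bond, 3 electron-density regions.
C8: 3 σ bonds, plus one π bond; 3 regions of electron density → sp2.

C1 sp, C2 sp, C3 sp3, C4 sp3, C5 sp2, C6 sp2, C7 sp2, C8 sp2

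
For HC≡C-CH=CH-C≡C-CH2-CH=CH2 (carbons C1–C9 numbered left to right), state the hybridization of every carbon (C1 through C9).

C1 sp, C2 sp, C3 sp2, C4 sp2, C5 sp, C6 sp, C7 sp3, C8 sp2, C9 sp2

C1 carries 2 σ bonds, plus two π bonds, giving a steric number of 2, so it is sp.
C2: 2 σ bonds, plus two π bonds; 2 regions of electron density → sp.
C3: 3 σ bonds, plus one π bond — 3 electron domains, sp2.
C4: 3 σ bonds, plus one π bond — 3 electron domains, sp2.
C5: 2 σ bonds, plus two π bonds; 2 regions of electron density → sp.
C6 carries 2 σ bonds, plus two π bonds, giving a steric number of 2, so it is sp.
C7 — 4 σ bonds. Steric number 4, so sp3.
C8 has 3 σ bonds, plus one π bond: steric number 3 → sp2.
C9 carries 3 σ bonds, plus one π bond, giving a steric number of 3, so it is sp2.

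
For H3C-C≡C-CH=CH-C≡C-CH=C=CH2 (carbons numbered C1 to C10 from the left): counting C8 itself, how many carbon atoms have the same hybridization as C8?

C8 is sp2 (one π bond).
C1: sp3
C2: sp
C3: sp
C4: sp2 ✓
C5: sp2 ✓
C6: sp
C7: sp
C8: sp2 ✓
C9: sp
C10: sp2 ✓
4 carbons are sp2.

4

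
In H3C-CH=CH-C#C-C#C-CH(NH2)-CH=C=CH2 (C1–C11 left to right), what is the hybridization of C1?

sp^3

C1 (4 σ bonds) has steric number 4: sp3.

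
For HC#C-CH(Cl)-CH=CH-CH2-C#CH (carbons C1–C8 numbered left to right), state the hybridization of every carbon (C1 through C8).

C1 has 2 σ bonds, plus two π bonds: steric number 2 → sp.
C2 carries 2 σ bonds, plus two π bonds, giving a steric number of 2, so it is sp.
C3 has 4 σ bonds: steric number 4 → sp3.
C4 (3 σ bonds, plus one π bond) has steric number 3: sp2.
C5 is sp2: 3 σ bonds, plus one π bond, 3 electron-density regions.
C6 (4 σ bonds) has steric number 4: sp3.
C7 has 2 σ bonds, plus two π bonds: steric number 2 → sp.
C8 (2 σ bonds, plus two π bonds) has steric number 2: sp.

C1 sp, C2 sp, C3 sp3, C4 sp2, C5 sp2, C6 sp3, C7 sp, C8 sp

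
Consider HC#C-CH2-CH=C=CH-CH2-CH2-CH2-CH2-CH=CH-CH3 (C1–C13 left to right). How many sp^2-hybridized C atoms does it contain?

4

C1: sp
C2: sp
C3: sp3
C4: sp2 ✓
C5: sp
C6: sp2 ✓
C7: sp3
C8: sp3
C9: sp3
C10: sp3
C11: sp2 ✓
C12: sp2 ✓
C13: sp3
C4, C6, C11, C12 → 4 sp2 carbons.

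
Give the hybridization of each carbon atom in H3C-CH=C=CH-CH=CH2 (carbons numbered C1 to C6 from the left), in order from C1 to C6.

C1 sp3, C2 sp2, C3 sp, C4 sp2, C5 sp2, C6 sp2

C1: 4 σ bonds; 4 regions of electron density → sp3.
C2 (3 σ bonds, plus one π bond) has steric number 3: sp2.
C3 (2 σ bonds, plus two π bonds) has steric number 2: sp.
C4 is sp2: 3 σ bonds, plus one π bond, 3 electron-density regions.
C5 carries 3 σ bonds, plus one π bond, giving a steric number of 3, so it is sp2.
C6: 3 σ bonds, plus one π bond — 3 electron domains, sp2.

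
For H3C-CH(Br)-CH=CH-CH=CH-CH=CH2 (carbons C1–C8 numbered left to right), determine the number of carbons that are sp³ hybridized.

C1: sp3 ✓
C2: sp3 ✓
C3: sp2
C4: sp2
C5: sp2
C6: sp2
C7: sp2
C8: sp2
C1, C2 → 2 sp3 carbons.

2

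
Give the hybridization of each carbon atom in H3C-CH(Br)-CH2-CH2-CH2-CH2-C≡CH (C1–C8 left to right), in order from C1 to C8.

C1: 4 σ bonds — 4 electron domains, sp3.
C2: 4 σ bonds — 4 electron domains, sp3.
C3: 4 σ bonds — 4 electron domains, sp3.
C4 has 4 σ bonds: steric number 4 → sp3.
C5 carries 4 σ bonds, giving a steric number of 4, so it is sp3.
C6 carries 4 σ bonds, giving a steric number of 4, so it is sp3.
C7 — 2 σ bonds, plus two π bonds. Steric number 2, so sp.
C8 has 2 σ bonds, plus two π bonds: steric number 2 → sp.

C1 sp3, C2 sp3, C3 sp3, C4 sp3, C5 sp3, C6 sp3, C7 sp, C8 sp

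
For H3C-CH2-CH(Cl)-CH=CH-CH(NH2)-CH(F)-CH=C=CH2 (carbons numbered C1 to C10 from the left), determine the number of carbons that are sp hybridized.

1

C1: sp3
C2: sp3
C3: sp3
C4: sp2
C5: sp2
C6: sp3
C7: sp3
C8: sp2
C9: sp ✓
C10: sp2
C9 → 1 sp carbon.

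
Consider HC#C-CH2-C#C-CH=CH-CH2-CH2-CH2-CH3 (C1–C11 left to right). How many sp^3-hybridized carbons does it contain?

5

C1: sp
C2: sp
C3: sp3 ✓
C4: sp
C5: sp
C6: sp2
C7: sp2
C8: sp3 ✓
C9: sp3 ✓
C10: sp3 ✓
C11: sp3 ✓
C3, C8, C9, C10, C11 → 5 sp3 carbons.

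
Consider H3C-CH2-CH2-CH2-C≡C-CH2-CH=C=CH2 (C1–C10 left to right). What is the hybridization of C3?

sp3

C3 — 4 σ bonds. Steric number 4, so sp3.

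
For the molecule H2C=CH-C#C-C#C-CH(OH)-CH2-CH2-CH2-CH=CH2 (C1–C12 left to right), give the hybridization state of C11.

C11: 3 σ bonds, plus one π bond; 3 regions of electron density → sp2.

sp2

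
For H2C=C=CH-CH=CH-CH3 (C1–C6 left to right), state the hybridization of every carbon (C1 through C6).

C1 sp2, C2 sp, C3 sp2, C4 sp2, C5 sp2, C6 sp3

C1 (3 σ bonds, plus one π bond) has steric number 3: sp2.
C2: 2 σ bonds, plus two π bonds — 2 electron domains, sp.
C3: 3 σ bonds, plus one π bond — 3 electron domains, sp2.
C4: 3 σ bonds, plus one π bond — 3 electron domains, sp2.
C5 has 3 σ bonds, plus one π bond: steric number 3 → sp2.
C6 carries 4 σ bonds, giving a steric number of 4, so it is sp3.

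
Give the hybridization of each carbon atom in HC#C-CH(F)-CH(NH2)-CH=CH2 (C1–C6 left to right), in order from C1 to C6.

C1 has 2 σ bonds, plus two π bonds: steric number 2 → sp.
C2 — 2 σ bonds, plus two π bonds. Steric number 2, so sp.
C3 — 4 σ bonds. Steric number 4, so sp3.
C4: 4 σ bonds; 4 regions of electron density → sp3.
C5: 3 σ bonds, plus one π bond — 3 electron domains, sp2.
C6 (3 σ bonds, plus one π bond) has steric number 3: sp2.

C1 sp, C2 sp, C3 sp3, C4 sp3, C5 sp2, C6 sp2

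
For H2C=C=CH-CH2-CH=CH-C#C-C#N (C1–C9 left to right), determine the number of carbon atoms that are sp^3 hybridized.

C1: sp2
C2: sp
C3: sp2
C4: sp3 ✓
C5: sp2
C6: sp2
C7: sp
C8: sp
C9: sp
C4 → 1 sp3 carbon.

1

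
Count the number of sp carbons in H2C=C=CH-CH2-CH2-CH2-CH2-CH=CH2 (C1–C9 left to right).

1

C1: sp2
C2: sp ✓
C3: sp2
C4: sp3
C5: sp3
C6: sp3
C7: sp3
C8: sp2
C9: sp2
C2 → 1 sp carbon.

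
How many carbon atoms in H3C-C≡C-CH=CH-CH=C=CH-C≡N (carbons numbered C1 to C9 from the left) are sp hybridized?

C1: sp3
C2: sp ✓
C3: sp ✓
C4: sp2
C5: sp2
C6: sp2
C7: sp ✓
C8: sp2
C9: sp ✓
C2, C3, C7, C9 → 4 sp carbons.

4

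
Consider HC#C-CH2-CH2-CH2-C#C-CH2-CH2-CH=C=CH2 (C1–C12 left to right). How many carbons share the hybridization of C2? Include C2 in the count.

5

C2 is sp (two π bonds).
C1: sp ✓
C2: sp ✓
C3: sp3
C4: sp3
C5: sp3
C6: sp ✓
C7: sp ✓
C8: sp3
C9: sp3
C10: sp2
C11: sp ✓
C12: sp2
5 carbons are sp.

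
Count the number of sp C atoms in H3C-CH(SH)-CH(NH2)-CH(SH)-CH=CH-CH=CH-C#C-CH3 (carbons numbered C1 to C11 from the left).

2

C1: sp3
C2: sp3
C3: sp3
C4: sp3
C5: sp2
C6: sp2
C7: sp2
C8: sp2
C9: sp ✓
C10: sp ✓
C11: sp3
C9, C10 → 2 sp carbons.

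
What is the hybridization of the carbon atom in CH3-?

sp³

Three σ bonds + one lone pair = steric number 4 → sp3, pyramidal.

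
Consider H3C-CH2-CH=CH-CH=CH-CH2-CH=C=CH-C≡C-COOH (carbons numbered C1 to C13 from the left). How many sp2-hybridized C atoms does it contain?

C1: sp3
C2: sp3
C3: sp2 ✓
C4: sp2 ✓
C5: sp2 ✓
C6: sp2 ✓
C7: sp3
C8: sp2 ✓
C9: sp
C10: sp2 ✓
C11: sp
C12: sp
C13: sp2 ✓
C3, C4, C5, C6, C8, C10, C13 → 7 sp2 carbons.

7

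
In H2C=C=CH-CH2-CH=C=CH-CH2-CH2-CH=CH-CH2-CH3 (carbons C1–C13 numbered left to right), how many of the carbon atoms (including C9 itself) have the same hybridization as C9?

C9 is sp3 (only σ bonds).
C1: sp2
C2: sp
C3: sp2
C4: sp3 ✓
C5: sp2
C6: sp
C7: sp2
C8: sp3 ✓
C9: sp3 ✓
C10: sp2
C11: sp2
C12: sp3 ✓
C13: sp3 ✓
5 carbons are sp3.

5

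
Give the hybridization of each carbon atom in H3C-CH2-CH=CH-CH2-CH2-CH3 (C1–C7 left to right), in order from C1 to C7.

C1: 4 σ bonds; 4 regions of electron density → sp3.
C2 is sp3: 4 σ bonds, 4 electron-density regions.
C3 has 3 σ bonds, plus one π bond: steric number 3 → sp2.
C4 (3 σ bonds, plus one π bond) has steric number 3: sp2.
C5 is sp3: 4 σ bonds, 4 electron-density regions.
C6 is sp3: 4 σ bonds, 4 electron-density regions.
C7 (4 σ bonds) has steric number 4: sp3.

C1 sp3, C2 sp3, C3 sp2, C4 sp2, C5 sp3, C6 sp3, C7 sp3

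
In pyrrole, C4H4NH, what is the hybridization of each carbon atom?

Each carbon atom: 3 σ bonds, plus one π bond; 3 regions of electron density → sp2.

sp2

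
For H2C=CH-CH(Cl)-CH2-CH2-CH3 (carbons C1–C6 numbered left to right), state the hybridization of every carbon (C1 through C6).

C1 — 3 σ bonds, plus one π bond. Steric number 3, so sp2.
C2: 3 σ bonds, plus one π bond; 3 regions of electron density → sp2.
C3: 4 σ bonds — 4 electron domains, sp3.
C4 carries 4 σ bonds, giving a steric number of 4, so it is sp3.
C5 carries 4 σ bonds, giving a steric number of 4, so it is sp3.
C6: 4 σ bonds — 4 electron domains, sp3.

C1 sp2, C2 sp2, C3 sp3, C4 sp3, C5 sp3, C6 sp3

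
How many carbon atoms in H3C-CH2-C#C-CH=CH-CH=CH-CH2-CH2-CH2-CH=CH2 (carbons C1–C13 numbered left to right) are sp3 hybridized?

5

C1: sp3 ✓
C2: sp3 ✓
C3: sp
C4: sp
C5: sp2
C6: sp2
C7: sp2
C8: sp2
C9: sp3 ✓
C10: sp3 ✓
C11: sp3 ✓
C12: sp2
C13: sp2
C1, C2, C9, C10, C11 → 5 sp3 carbons.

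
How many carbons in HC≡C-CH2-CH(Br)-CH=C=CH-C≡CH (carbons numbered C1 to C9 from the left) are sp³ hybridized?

C1: sp
C2: sp
C3: sp3 ✓
C4: sp3 ✓
C5: sp2
C6: sp
C7: sp2
C8: sp
C9: sp
C3, C4 → 2 sp3 carbons.

2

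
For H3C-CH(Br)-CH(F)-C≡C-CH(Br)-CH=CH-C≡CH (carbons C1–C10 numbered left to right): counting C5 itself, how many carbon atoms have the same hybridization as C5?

4

C5 is sp (two π bonds).
C1: sp3
C2: sp3
C3: sp3
C4: sp ✓
C5: sp ✓
C6: sp3
C7: sp2
C8: sp2
C9: sp ✓
C10: sp ✓
4 carbons are sp.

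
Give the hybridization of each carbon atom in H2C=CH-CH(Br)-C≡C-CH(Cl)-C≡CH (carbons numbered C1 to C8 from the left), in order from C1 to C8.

C1 sp2, C2 sp2, C3 sp3, C4 sp, C5 sp, C6 sp3, C7 sp, C8 sp

C1 is sp2: 3 σ bonds, plus one π bond, 3 electron-density regions.
C2 has 3 σ bonds, plus one π bond: steric number 3 → sp2.
C3: 4 σ bonds — 4 electron domains, sp3.
C4: 2 σ bonds, plus two π bonds — 2 electron domains, sp.
C5 is sp: 2 σ bonds, plus two π bonds, 2 electron-density regions.
C6: 4 σ bonds — 4 electron domains, sp3.
C7 has 2 σ bonds, plus two π bonds: steric number 2 → sp.
C8 has 2 σ bonds, plus two π bonds: steric number 2 → sp.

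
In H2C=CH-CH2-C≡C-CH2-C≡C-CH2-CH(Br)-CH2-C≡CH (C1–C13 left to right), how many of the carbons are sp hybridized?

6

C1: sp2
C2: sp2
C3: sp3
C4: sp ✓
C5: sp ✓
C6: sp3
C7: sp ✓
C8: sp ✓
C9: sp3
C10: sp3
C11: sp3
C12: sp ✓
C13: sp ✓
C4, C5, C7, C8, C12, C13 → 6 sp carbons.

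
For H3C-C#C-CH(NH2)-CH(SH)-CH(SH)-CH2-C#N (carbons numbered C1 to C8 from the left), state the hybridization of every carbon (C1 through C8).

C1 sp3, C2 sp, C3 sp, C4 sp3, C5 sp3, C6 sp3, C7 sp3, C8 sp

C1 — 4 σ bonds. Steric number 4, so sp3.
C2: 2 σ bonds, plus two π bonds — 2 electron domains, sp.
C3: 2 σ bonds, plus two π bonds — 2 electron domains, sp.
C4 (4 σ bonds) has steric number 4: sp3.
C5 (4 σ bonds) has steric number 4: sp3.
C6 has 4 σ bonds: steric number 4 → sp3.
C7 carries 4 σ bonds, giving a steric number of 4, so it is sp3.
C8 (2 σ bonds, plus two π bonds) has steric number 2: sp.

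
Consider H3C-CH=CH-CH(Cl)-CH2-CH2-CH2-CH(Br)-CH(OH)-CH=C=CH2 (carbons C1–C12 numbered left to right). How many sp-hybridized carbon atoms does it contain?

1

C1: sp3
C2: sp2
C3: sp2
C4: sp3
C5: sp3
C6: sp3
C7: sp3
C8: sp3
C9: sp3
C10: sp2
C11: sp ✓
C12: sp2
C11 → 1 sp carbon.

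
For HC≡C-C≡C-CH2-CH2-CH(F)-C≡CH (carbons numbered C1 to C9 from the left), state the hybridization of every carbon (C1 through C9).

C1 carries 2 σ bonds, plus two π bonds, giving a steric number of 2, so it is sp.
C2: 2 σ bonds, plus two π bonds — 2 electron domains, sp.
C3: 2 σ bonds, plus two π bonds; 2 regions of electron density → sp.
C4 (2 σ bonds, plus two π bonds) has steric number 2: sp.
C5 is sp3: 4 σ bonds, 4 electron-density regions.
C6 is sp3: 4 σ bonds, 4 electron-density regions.
C7: 4 σ bonds; 4 regions of electron density → sp3.
C8 carries 2 σ bonds, plus two π bonds, giving a steric number of 2, so it is sp.
C9 (2 σ bonds, plus two π bonds) has steric number 2: sp.

C1 sp, C2 sp, C3 sp, C4 sp, C5 sp3, C6 sp3, C7 sp3, C8 sp, C9 sp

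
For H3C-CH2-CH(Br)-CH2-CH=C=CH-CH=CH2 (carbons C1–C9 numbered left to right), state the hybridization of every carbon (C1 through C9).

C1 carries 4 σ bonds, giving a steric number of 4, so it is sp3.
C2: 4 σ bonds — 4 electron domains, sp3.
C3 has 4 σ bonds: steric number 4 → sp3.
C4: 4 σ bonds — 4 electron domains, sp3.
C5 carries 3 σ bonds, plus one π bond, giving a steric number of 3, so it is sp2.
C6 carries 2 σ bonds, plus two π bonds, giving a steric number of 2, so it is sp.
C7 carries 3 σ bonds, plus one π bond, giving a steric number of 3, so it is sp2.
C8 — 3 σ bonds, plus one π bond. Steric number 3, so sp2.
C9: 3 σ bonds, plus one π bond — 3 electron domains, sp2.

C1 sp3, C2 sp3, C3 sp3, C4 sp3, C5 sp2, C6 sp, C7 sp2, C8 sp2, C9 sp2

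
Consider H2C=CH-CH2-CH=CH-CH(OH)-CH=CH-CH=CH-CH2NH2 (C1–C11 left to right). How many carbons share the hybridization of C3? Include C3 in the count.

3

C3 is sp3 (only σ bonds).
C1: sp2
C2: sp2
C3: sp3 ✓
C4: sp2
C5: sp2
C6: sp3 ✓
C7: sp2
C8: sp2
C9: sp2
C10: sp2
C11: sp3 ✓
3 carbons are sp3.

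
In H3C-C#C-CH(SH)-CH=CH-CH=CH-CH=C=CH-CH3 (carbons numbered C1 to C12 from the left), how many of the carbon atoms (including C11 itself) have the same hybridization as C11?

C11 is sp2 (one π bond).
C1: sp3
C2: sp
C3: sp
C4: sp3
C5: sp2 ✓
C6: sp2 ✓
C7: sp2 ✓
C8: sp2 ✓
C9: sp2 ✓
C10: sp
C11: sp2 ✓
C12: sp3
6 carbons are sp2.

6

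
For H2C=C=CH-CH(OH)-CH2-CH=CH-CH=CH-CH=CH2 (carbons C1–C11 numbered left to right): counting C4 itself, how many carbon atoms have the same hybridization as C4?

C4 is sp3 (only σ bonds).
C1: sp2
C2: sp
C3: sp2
C4: sp3 ✓
C5: sp3 ✓
C6: sp2
C7: sp2
C8: sp2
C9: sp2
C10: sp2
C11: sp2
2 carbons are sp3.

2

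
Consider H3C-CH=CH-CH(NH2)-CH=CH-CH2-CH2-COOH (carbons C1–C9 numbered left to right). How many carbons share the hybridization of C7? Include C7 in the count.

C7 is sp3 (only σ bonds).
C1: sp3 ✓
C2: sp2
C3: sp2
C4: sp3 ✓
C5: sp2
C6: sp2
C7: sp3 ✓
C8: sp3 ✓
C9: sp2
4 carbons are sp3.

4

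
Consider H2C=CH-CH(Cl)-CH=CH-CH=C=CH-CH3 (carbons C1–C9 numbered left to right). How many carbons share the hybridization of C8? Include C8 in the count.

C8 is sp2 (one π bond).
C1: sp2 ✓
C2: sp2 ✓
C3: sp3
C4: sp2 ✓
C5: sp2 ✓
C6: sp2 ✓
C7: sp
C8: sp2 ✓
C9: sp3
6 carbons are sp2.

6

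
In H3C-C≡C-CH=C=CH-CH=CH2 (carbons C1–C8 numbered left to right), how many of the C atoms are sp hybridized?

3

C1: sp3
C2: sp ✓
C3: sp ✓
C4: sp2
C5: sp ✓
C6: sp2
C7: sp2
C8: sp2
C2, C3, C5 → 3 sp carbons.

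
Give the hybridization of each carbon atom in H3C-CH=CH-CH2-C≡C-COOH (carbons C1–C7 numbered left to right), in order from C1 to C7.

C1 sp3, C2 sp2, C3 sp2, C4 sp3, C5 sp, C6 sp, C7 sp2

C1 — 4 σ bonds. Steric number 4, so sp3.
C2 is sp2: 3 σ bonds, plus one π bond, 3 electron-density regions.
C3: 3 σ bonds, plus one π bond — 3 electron domains, sp2.
C4: 4 σ bonds — 4 electron domains, sp3.
C5: 2 σ bonds, plus two π bonds; 2 regions of electron density → sp.
C6: 2 σ bonds, plus two π bonds; 2 regions of electron density → sp.
C7: 3 σ bonds, plus one π bond; 3 regions of electron density → sp2.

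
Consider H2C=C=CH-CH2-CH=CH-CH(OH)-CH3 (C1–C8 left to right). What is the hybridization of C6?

C6 (3 σ bonds, plus one π bond) has steric number 3: sp2.

sp2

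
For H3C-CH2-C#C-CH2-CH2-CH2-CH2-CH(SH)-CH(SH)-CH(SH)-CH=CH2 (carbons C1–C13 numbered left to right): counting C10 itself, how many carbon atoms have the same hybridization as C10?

C10 is sp3 (only σ bonds).
C1: sp3 ✓
C2: sp3 ✓
C3: sp
C4: sp
C5: sp3 ✓
C6: sp3 ✓
C7: sp3 ✓
C8: sp3 ✓
C9: sp3 ✓
C10: sp3 ✓
C11: sp3 ✓
C12: sp2
C13: sp2
9 carbons are sp3.

9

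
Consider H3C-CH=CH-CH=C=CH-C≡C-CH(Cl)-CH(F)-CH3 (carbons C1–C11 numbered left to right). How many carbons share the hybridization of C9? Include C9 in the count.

4

C9 is sp3 (only σ bonds).
C1: sp3 ✓
C2: sp2
C3: sp2
C4: sp2
C5: sp
C6: sp2
C7: sp
C8: sp
C9: sp3 ✓
C10: sp3 ✓
C11: sp3 ✓
4 carbons are sp3.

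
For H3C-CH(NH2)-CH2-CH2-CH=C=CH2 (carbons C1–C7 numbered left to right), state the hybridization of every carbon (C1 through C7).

C1 sp3, C2 sp3, C3 sp3, C4 sp3, C5 sp2, C6 sp, C7 sp2

C1 — 4 σ bonds. Steric number 4, so sp3.
C2 has 4 σ bonds: steric number 4 → sp3.
C3: 4 σ bonds — 4 electron domains, sp3.
C4 — 4 σ bonds. Steric number 4, so sp3.
C5 (3 σ bonds, plus one π bond) has steric number 3: sp2.
C6 (2 σ bonds, plus two π bonds) has steric number 2: sp.
C7 has 3 σ bonds, plus one π bond: steric number 3 → sp2.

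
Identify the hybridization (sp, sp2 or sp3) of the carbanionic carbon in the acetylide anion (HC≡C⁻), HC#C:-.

sp

One σ bond + one lone pair = steric number 2 → sp.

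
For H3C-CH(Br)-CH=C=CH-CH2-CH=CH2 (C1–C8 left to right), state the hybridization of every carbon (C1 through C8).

C1: 4 σ bonds; 4 regions of electron density → sp3.
C2 is sp3: 4 σ bonds, 4 electron-density regions.
C3 (3 σ bonds, plus one π bond) has steric number 3: sp2.
C4: 2 σ bonds, plus two π bonds; 2 regions of electron density → sp.
C5 is sp2: 3 σ bonds, plus one π bond, 3 electron-density regions.
C6 (4 σ bonds) has steric number 4: sp3.
C7 carries 3 σ bonds, plus one π bond, giving a steric number of 3, so it is sp2.
C8 carries 3 σ bonds, plus one π bond, giving a steric number of 3, so it is sp2.

C1 sp3, C2 sp3, C3 sp2, C4 sp, C5 sp2, C6 sp3, C7 sp2, C8 sp2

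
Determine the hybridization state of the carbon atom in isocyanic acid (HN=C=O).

The carbon atom has 2 σ bonds, plus two π bonds: steric number 2 → sp.

sp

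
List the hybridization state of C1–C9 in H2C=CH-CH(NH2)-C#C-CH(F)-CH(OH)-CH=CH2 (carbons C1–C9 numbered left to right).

C1 has 3 σ bonds, plus one π bond: steric number 3 → sp2.
C2 — 3 σ bonds, plus one π bond. Steric number 3, so sp2.
C3: 4 σ bonds; 4 regions of electron density → sp3.
C4 — 2 σ bonds, plus two π bonds. Steric number 2, so sp.
C5 has 2 σ bonds, plus two π bonds: steric number 2 → sp.
C6: 4 σ bonds; 4 regions of electron density → sp3.
C7 carries 4 σ bonds, giving a steric number of 4, so it is sp3.
C8 — 3 σ bonds, plus one π bond. Steric number 3, so sp2.
C9 carries 3 σ bonds, plus one π bond, giving a steric number of 3, so it is sp2.

C1 sp2, C2 sp2, C3 sp3, C4 sp, C5 sp, C6 sp3, C7 sp3, C8 sp2, C9 sp2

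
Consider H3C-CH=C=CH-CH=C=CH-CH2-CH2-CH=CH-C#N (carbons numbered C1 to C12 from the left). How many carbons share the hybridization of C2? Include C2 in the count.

C2 is sp2 (one π bond).
C1: sp3
C2: sp2 ✓
C3: sp
C4: sp2 ✓
C5: sp2 ✓
C6: sp
C7: sp2 ✓
C8: sp3
C9: sp3
C10: sp2 ✓
C11: sp2 ✓
C12: sp
6 carbons are sp2.

6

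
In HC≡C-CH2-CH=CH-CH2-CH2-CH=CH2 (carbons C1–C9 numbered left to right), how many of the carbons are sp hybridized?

C1: sp ✓
C2: sp ✓
C3: sp3
C4: sp2
C5: sp2
C6: sp3
C7: sp3
C8: sp2
C9: sp2
C1, C2 → 2 sp carbons.

2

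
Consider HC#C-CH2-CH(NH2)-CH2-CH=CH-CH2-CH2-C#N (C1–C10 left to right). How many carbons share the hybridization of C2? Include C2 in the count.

3

C2 is sp (two π bonds).
C1: sp ✓
C2: sp ✓
C3: sp3
C4: sp3
C5: sp3
C6: sp2
C7: sp2
C8: sp3
C9: sp3
C10: sp ✓
3 carbons are sp.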